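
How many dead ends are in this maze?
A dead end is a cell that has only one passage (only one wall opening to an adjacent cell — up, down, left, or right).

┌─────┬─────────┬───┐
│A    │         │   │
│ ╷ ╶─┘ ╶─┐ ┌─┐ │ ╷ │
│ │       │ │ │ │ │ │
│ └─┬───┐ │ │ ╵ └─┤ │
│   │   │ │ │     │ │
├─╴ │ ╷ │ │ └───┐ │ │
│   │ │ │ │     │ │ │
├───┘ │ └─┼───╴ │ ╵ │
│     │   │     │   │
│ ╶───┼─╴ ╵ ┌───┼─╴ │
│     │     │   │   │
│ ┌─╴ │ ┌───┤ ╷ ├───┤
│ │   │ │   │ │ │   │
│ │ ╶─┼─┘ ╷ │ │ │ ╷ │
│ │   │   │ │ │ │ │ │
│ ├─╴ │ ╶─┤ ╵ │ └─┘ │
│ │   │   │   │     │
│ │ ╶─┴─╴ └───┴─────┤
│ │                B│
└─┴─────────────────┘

Checking each cell for number of passages:

Dead ends found at positions:
  (0, 2)
  (1, 6)
  (1, 8)
  (3, 0)
  (3, 4)
  (5, 8)
  (6, 3)
  (7, 8)
  (9, 0)
  (9, 9)
Total dead ends: 10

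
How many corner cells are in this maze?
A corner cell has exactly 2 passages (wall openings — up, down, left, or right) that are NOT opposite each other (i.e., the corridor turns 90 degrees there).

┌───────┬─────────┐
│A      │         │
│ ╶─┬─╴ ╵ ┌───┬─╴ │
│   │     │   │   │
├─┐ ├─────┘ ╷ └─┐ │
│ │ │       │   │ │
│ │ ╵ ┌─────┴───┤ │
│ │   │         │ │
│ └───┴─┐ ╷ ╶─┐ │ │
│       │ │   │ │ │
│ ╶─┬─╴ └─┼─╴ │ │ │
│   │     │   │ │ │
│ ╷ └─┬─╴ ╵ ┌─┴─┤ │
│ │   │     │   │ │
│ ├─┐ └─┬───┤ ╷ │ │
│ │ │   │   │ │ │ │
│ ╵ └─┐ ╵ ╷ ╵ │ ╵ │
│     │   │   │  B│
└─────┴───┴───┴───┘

Counting corner cells (2 non-opposite passages):
Total corners: 38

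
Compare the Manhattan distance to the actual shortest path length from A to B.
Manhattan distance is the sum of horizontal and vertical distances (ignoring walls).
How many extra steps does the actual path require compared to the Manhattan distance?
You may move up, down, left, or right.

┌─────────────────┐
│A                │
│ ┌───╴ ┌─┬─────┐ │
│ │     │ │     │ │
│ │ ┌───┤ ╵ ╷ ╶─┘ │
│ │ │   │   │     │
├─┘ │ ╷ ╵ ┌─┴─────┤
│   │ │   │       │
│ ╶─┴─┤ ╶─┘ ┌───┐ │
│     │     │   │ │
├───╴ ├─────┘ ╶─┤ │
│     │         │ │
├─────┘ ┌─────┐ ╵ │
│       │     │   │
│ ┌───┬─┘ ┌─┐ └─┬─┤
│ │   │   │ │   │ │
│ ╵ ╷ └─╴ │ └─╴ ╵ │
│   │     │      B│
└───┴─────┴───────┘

Manhattan distance: |8 - 0| + |8 - 0| = 16
Actual path length: 54
Extra steps: 54 - 16 = 38

Solution:

┌─────────────────┐
│A → → → → → → → ↓│
│ ┌───╴ ┌─┬─────┐ │
│ │     │ │↓ ↰  │↓│
│ │ ┌───┤ ╵ ╷ ╶─┘ │
│ │ │   │↓ ↲│↑ ← ↲│
├─┘ │ ╷ ╵ ┌─┴─────┤
│   │ │↓ ↲│↱ → → ↓│
│ ╶─┴─┤ ╶─┘ ┌───┐ │
│     │↳ → ↑│   │↓│
├───╴ ├─────┘ ╶─┤ │
│     │↓ ← ← ← ↰│↓│
├─────┘ ┌─────┐ ╵ │
│↓ ← ← ↲│↱ → ↓│↑ ↲│
│ ┌───┬─┘ ┌─┐ └─┬─┤
│↓│↱ ↓│  ↑│ │↳ ↓│ │
│ ╵ ╷ └─╴ │ └─╴ ╵ │
│↳ ↑│↳ → ↑│    ↳ B│
└───┴─────┴───────┘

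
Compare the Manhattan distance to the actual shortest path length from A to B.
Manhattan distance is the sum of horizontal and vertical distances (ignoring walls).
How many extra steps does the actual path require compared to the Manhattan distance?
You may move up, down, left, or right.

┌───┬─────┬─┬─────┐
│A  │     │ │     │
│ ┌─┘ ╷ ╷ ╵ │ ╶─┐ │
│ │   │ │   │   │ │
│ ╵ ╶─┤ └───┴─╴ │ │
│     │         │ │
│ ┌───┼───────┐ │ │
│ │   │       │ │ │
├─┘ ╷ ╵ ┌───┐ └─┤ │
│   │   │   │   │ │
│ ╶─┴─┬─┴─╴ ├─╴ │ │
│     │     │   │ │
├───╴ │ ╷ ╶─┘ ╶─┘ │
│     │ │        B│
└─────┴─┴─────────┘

Manhattan distance: |6 - 0| + |8 - 0| = 14
Actual path length: 24
Extra steps: 24 - 14 = 10

Solution:

┌───┬─────┬─┬─────┐
│A  │↱ ↓  │ │↱ → ↓│
│ ┌─┘ ╷ ╷ ╵ │ ╶─┐ │
│↓│↱ ↑│↓│   │↑ ↰│↓│
│ ╵ ╶─┤ └───┴─╴ │ │
│↳ ↑  │↳ → → → ↑│↓│
│ ┌───┼───────┐ │ │
│ │   │       │ │↓│
├─┘ ╷ ╵ ┌───┐ └─┤ │
│   │   │   │   │↓│
│ ╶─┴─┬─┴─╴ ├─╴ │ │
│     │     │   │↓│
├───╴ │ ╷ ╶─┘ ╶─┘ │
│     │ │        B│
└─────┴─┴─────────┘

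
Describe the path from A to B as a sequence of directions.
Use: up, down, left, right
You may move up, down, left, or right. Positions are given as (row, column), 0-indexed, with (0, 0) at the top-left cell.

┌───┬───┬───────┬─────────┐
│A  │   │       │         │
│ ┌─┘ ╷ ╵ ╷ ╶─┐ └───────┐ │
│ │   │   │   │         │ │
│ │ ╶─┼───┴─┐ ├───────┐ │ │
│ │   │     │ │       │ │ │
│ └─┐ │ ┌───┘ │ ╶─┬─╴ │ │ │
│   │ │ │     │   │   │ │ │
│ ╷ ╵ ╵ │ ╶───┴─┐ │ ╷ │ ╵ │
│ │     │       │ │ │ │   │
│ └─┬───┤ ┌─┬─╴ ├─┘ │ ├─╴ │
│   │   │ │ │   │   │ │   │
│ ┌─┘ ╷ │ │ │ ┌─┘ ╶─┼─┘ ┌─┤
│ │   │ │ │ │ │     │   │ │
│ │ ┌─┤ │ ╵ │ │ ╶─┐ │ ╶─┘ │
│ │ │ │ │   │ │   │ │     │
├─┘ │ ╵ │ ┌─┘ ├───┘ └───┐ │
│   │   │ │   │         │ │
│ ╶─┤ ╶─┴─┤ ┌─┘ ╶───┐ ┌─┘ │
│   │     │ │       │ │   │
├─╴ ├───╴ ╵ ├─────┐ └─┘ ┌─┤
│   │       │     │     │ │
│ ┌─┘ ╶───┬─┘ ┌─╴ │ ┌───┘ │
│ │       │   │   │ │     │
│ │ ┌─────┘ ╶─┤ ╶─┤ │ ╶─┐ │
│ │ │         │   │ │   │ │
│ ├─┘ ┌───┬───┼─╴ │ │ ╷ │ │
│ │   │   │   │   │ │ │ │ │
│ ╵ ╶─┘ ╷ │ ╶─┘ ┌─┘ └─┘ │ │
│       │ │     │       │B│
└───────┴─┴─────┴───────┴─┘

Finding the path and converting it to directions:
Path through cells: (0,0) → (1,0) → (2,0) → (3,0) → (3,1) → (4,1) → (4,2) → (3,2) → (2,2) → (2,1) → (1,1) → (1,2) → (0,2) → (0,3) → (1,3) → (1,4) → (0,4) → (0,5) → (0,6) → (0,7) → (1,7) → (1,8) → (1,9) → (1,10) → (1,11) → (2,11) → (3,11) → (4,11) → (4,12) → (5,12) → (5,11) → (6,11) → (6,10) → (7,10) → (7,11) → (7,12) → (8,12) → (9,12) → (9,11) → (10,11) → (10,10) → (10,9) → (11,9) → (12,9) → (13,9) → (14,9) → (14,10) → (14,11) → (13,11) → (12,11) → (12,10) → (11,10) → (11,11) → (11,12) → (12,12) → (13,12) → (14,12)
Directions: down, down, down, right, down, right, up, up, left, up, right, up, right, down, right, up, right, right, right, down, right, right, right, right, down, down, down, right, down, left, down, left, down, right, right, down, down, left, down, left, left, down, down, down, down, right, right, up, up, left, up, right, right, down, down, down

Solution:

┌───┬───┬───────┬─────────┐
│A  │↱ ↓│↱ → → ↓│         │
│ ┌─┘ ╷ ╵ ╷ ╶─┐ └───────┐ │
│↓│↱ ↑│↳ ↑│   │↳ → → → ↓│ │
│ │ ╶─┼───┴─┐ ├───────┐ │ │
│↓│↑ ↰│     │ │       │↓│ │
│ └─┐ │ ┌───┘ │ ╶─┬─╴ │ │ │
│↳ ↓│↑│ │     │   │   │↓│ │
│ ╷ ╵ ╵ │ ╶───┴─┐ │ ╷ │ ╵ │
│ │↳ ↑  │       │ │ │ │↳ ↓│
│ └─┬───┤ ┌─┬─╴ ├─┘ │ ├─╴ │
│   │   │ │ │   │   │ │↓ ↲│
│ ┌─┘ ╷ │ │ │ ┌─┘ ╶─┼─┘ ┌─┤
│ │   │ │ │ │ │     │↓ ↲│ │
│ │ ┌─┤ │ ╵ │ │ ╶─┐ │ ╶─┘ │
│ │ │ │ │   │ │   │ │↳ → ↓│
├─┘ │ ╵ │ ┌─┘ ├───┘ └───┐ │
│   │   │ │   │         │↓│
│ ╶─┤ ╶─┴─┤ ┌─┘ ╶───┐ ┌─┘ │
│   │     │ │       │ │↓ ↲│
├─╴ ├───╴ ╵ ├─────┐ └─┘ ┌─┤
│   │       │     │↓ ← ↲│ │
│ ┌─┘ ╶───┬─┘ ┌─╴ │ ┌───┘ │
│ │       │   │   │↓│↱ → ↓│
│ │ ┌─────┘ ╶─┤ ╶─┤ │ ╶─┐ │
│ │ │         │   │↓│↑ ↰│↓│
│ ├─┘ ┌───┬───┼─╴ │ │ ╷ │ │
│ │   │   │   │   │↓│ │↑│↓│
│ ╵ ╶─┘ ╷ │ ╶─┘ ┌─┘ └─┘ │ │
│       │ │     │  ↳ → ↑│B│
└───────┴─┴─────┴───────┴─┘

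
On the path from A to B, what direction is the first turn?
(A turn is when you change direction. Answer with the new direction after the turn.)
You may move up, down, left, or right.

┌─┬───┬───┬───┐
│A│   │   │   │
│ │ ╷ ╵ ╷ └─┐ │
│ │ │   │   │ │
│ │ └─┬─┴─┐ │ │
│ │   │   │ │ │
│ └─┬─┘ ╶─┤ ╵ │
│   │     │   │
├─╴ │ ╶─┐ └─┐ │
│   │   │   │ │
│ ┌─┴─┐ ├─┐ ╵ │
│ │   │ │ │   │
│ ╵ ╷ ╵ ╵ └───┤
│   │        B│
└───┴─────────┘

Directions: down, down, down, right, down, left, down, down, right, up, right, down, right, right, right, right
First turn direction: right

Solution:

┌─┬───┬───┬───┐
│A│   │   │   │
│ │ ╷ ╵ ╷ └─┐ │
│↓│ │   │   │ │
│ │ └─┬─┴─┐ │ │
│↓│   │   │ │ │
│ └─┬─┘ ╶─┤ ╵ │
│↳ ↓│     │   │
├─╴ │ ╶─┐ └─┐ │
│↓ ↲│   │   │ │
│ ┌─┴─┐ ├─┐ ╵ │
│↓│↱ ↓│ │ │   │
│ ╵ ╷ ╵ ╵ └───┤
│↳ ↑│↳ → → → B│
└───┴─────────┘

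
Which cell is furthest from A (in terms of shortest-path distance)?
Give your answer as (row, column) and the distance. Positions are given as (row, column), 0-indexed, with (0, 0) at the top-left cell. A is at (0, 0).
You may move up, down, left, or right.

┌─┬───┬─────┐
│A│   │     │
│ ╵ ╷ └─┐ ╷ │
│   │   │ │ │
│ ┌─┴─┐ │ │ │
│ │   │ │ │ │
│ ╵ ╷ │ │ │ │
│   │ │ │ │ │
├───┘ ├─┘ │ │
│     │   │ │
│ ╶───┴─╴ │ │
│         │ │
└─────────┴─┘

Computing BFS distances from A to all cells:
Furthest cell: (5, 5)
Distance: 26 steps

Path from A to the furthest cell:

┌─┬───┬─────┐
│A│   │  ↱ ↓│
│ ╵ ╷ └─┐ ╷ │
│↓  │   │↑│↓│
│ ┌─┴─┐ │ │ │
│↓│↱ ↓│ │↑│↓│
│ ╵ ╷ │ │ │ │
│↳ ↑│↓│ │↑│↓│
├───┘ ├─┘ │ │
│↓ ← ↲│  ↑│↓│
│ ╶───┴─╴ │ │
│↳ → → → ↑│B│
└─────────┴─┘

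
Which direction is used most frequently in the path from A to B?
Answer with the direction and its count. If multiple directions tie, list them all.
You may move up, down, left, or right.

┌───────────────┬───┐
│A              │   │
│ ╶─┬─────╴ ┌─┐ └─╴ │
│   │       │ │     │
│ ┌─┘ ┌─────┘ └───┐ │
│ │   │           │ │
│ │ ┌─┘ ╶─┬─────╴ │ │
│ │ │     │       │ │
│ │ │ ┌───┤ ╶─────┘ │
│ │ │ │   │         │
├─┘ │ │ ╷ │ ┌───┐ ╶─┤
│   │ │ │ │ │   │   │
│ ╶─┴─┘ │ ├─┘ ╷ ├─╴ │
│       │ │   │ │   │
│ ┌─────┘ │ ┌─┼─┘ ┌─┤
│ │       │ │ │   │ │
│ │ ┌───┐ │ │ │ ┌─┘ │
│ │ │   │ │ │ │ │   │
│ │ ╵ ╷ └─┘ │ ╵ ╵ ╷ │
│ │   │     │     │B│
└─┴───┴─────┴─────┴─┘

Directions: right, right, right, right, right, right, right, down, right, right, down, down, down, left, down, right, down, left, down, left, down, down, right, up, right, down
Counts: {'right': 12, 'down': 10, 'left': 3, 'up': 1}
Most common: right (12 times)

Solution:

┌───────────────┬───┐
│A → → → → → → ↓│   │
│ ╶─┬─────╴ ┌─┐ └─╴ │
│   │       │ │↳ → ↓│
│ ┌─┘ ┌─────┘ └───┐ │
│ │   │           │↓│
│ │ ┌─┘ ╶─┬─────╴ │ │
│ │ │     │       │↓│
│ │ │ ┌───┤ ╶─────┘ │
│ │ │ │   │      ↓ ↲│
├─┘ │ │ ╷ │ ┌───┐ ╶─┤
│   │ │ │ │ │   │↳ ↓│
│ ╶─┴─┘ │ ├─┘ ╷ ├─╴ │
│       │ │   │ │↓ ↲│
│ ┌─────┘ │ ┌─┼─┘ ┌─┤
│ │       │ │ │↓ ↲│ │
│ │ ┌───┐ │ │ │ ┌─┘ │
│ │ │   │ │ │ │↓│↱ ↓│
│ │ ╵ ╷ └─┘ │ ╵ ╵ ╷ │
│ │   │     │  ↳ ↑│B│
└─┴───┴─────┴─────┴─┘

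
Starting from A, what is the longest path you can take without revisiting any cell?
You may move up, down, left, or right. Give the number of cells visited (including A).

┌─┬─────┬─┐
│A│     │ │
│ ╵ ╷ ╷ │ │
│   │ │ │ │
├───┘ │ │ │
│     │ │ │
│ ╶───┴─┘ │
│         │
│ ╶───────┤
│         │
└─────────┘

Finding longest simple path using DFS:
Start: (0, 0)
Longest path visits 17 cells
Path: A → down → right → up → right → down → down → left → left → down → right → right → right → right → up → up → up

Solution:

┌─┬─────┬─┐
│A│↱ ↓  │B│
│ ╵ ╷ ╷ │ │
│↳ ↑│↓│ │↑│
├───┘ │ │ │
│↓ ← ↲│ │↑│
│ ╶───┴─┘ │
│↳ → → → ↑│
│ ╶───────┤
│         │
└─────────┘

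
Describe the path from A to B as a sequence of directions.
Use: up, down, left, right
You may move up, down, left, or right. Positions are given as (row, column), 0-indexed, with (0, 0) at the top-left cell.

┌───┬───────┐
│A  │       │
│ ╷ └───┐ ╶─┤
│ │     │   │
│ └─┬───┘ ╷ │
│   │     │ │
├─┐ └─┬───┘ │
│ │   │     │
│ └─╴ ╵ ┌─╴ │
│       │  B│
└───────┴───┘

Finding the path and converting it to directions:
Path through cells: (0,0) → (1,0) → (2,0) → (2,1) → (3,1) → (3,2) → (4,2) → (4,3) → (3,3) → (3,4) → (3,5) → (4,5)
Directions: down, down, right, down, right, down, right, up, right, right, down

Solution:

┌───┬───────┐
│A  │       │
│ ╷ └───┐ ╶─┤
│↓│     │   │
│ └─┬───┘ ╷ │
│↳ ↓│     │ │
├─┐ └─┬───┘ │
│ │↳ ↓│↱ → ↓│
│ └─╴ ╵ ┌─╴ │
│    ↳ ↑│  B│
└───────┴───┘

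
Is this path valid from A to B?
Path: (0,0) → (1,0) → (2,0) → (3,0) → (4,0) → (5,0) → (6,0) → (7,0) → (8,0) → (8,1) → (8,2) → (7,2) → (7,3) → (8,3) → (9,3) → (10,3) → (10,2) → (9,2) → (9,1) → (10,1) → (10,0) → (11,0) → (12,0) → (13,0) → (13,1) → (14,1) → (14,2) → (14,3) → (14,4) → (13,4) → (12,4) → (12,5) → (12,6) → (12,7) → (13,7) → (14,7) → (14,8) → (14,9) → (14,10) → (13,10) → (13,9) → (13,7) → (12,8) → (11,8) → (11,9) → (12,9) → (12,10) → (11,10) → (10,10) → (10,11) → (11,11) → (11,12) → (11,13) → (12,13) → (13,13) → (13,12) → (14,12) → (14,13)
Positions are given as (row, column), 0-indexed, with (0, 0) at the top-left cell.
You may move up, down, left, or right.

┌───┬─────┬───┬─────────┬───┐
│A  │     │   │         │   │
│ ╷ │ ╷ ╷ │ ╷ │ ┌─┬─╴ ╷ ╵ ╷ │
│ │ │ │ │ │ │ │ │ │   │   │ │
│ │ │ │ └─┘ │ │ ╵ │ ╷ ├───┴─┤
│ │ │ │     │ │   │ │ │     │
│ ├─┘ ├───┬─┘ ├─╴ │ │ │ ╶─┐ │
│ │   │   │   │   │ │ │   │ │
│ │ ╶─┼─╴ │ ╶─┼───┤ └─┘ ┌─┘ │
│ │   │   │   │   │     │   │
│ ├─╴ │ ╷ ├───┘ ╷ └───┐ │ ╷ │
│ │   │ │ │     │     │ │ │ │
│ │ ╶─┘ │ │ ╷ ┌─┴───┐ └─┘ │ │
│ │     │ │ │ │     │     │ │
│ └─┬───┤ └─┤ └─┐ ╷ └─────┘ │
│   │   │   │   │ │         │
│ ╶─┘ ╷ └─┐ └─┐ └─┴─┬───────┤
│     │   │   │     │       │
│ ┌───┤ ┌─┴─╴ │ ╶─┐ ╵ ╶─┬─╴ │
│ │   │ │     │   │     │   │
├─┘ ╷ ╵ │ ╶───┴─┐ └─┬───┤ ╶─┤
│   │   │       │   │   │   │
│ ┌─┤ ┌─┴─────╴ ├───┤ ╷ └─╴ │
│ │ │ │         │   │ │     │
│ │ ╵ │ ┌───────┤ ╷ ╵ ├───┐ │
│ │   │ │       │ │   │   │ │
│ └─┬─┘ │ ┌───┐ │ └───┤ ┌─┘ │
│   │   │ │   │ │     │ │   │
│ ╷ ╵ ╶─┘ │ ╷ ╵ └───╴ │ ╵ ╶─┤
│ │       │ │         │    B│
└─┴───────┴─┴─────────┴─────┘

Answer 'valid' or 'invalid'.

Checking path validity:
Result: Invalid move at step 41: cannot move from (13, 9) to (13, 7).

invalid

Correct solution:

┌───┬─────┬───┬─────────┬───┐
│A  │     │   │         │   │
│ ╷ │ ╷ ╷ │ ╷ │ ┌─┬─╴ ╷ ╵ ╷ │
│↓│ │ │ │ │ │ │ │ │   │   │ │
│ │ │ │ └─┘ │ │ ╵ │ ╷ ├───┴─┤
│↓│ │ │     │ │   │ │ │     │
│ ├─┘ ├───┬─┘ ├─╴ │ │ │ ╶─┐ │
│↓│   │   │   │   │ │ │   │ │
│ │ ╶─┼─╴ │ ╶─┼───┤ └─┘ ┌─┘ │
│↓│   │   │   │   │     │   │
│ ├─╴ │ ╷ ├───┘ ╷ └───┐ │ ╷ │
│↓│   │ │ │     │     │ │ │ │
│ │ ╶─┘ │ │ ╷ ┌─┴───┐ └─┘ │ │
│↓│     │ │ │ │     │     │ │
│ └─┬───┤ └─┤ └─┐ ╷ └─────┘ │
│↓  │↱ ↓│   │   │ │         │
│ ╶─┘ ╷ └─┐ └─┐ └─┴─┬───────┤
│↳ → ↑│↓  │   │     │       │
│ ┌───┤ ┌─┴─╴ │ ╶─┐ ╵ ╶─┬─╴ │
│ │↓ ↰│↓│     │   │     │   │
├─┘ ╷ ╵ │ ╶───┴─┐ └─┬───┤ ╶─┤
│↓ ↲│↑ ↲│       │   │↱ ↓│   │
│ ┌─┤ ┌─┴─────╴ ├───┤ ╷ └─╴ │
│↓│ │ │         │↱ ↓│↑│↳ → ↓│
│ │ ╵ │ ┌───────┤ ╷ ╵ ├───┐ │
│↓│   │ │↱ → → ↓│↑│↳ ↑│   │↓│
│ └─┬─┘ │ ┌───┐ │ └───┤ ┌─┘ │
│↳ ↓│   │↑│   │↓│↑ ← ↰│ │↓ ↲│
│ ╷ ╵ ╶─┘ │ ╷ ╵ └───╴ │ ╵ ╶─┤
│ │↳ → → ↑│ │  ↳ → → ↑│  ↳ B│
└─┴───────┴─┴─────────┴─────┘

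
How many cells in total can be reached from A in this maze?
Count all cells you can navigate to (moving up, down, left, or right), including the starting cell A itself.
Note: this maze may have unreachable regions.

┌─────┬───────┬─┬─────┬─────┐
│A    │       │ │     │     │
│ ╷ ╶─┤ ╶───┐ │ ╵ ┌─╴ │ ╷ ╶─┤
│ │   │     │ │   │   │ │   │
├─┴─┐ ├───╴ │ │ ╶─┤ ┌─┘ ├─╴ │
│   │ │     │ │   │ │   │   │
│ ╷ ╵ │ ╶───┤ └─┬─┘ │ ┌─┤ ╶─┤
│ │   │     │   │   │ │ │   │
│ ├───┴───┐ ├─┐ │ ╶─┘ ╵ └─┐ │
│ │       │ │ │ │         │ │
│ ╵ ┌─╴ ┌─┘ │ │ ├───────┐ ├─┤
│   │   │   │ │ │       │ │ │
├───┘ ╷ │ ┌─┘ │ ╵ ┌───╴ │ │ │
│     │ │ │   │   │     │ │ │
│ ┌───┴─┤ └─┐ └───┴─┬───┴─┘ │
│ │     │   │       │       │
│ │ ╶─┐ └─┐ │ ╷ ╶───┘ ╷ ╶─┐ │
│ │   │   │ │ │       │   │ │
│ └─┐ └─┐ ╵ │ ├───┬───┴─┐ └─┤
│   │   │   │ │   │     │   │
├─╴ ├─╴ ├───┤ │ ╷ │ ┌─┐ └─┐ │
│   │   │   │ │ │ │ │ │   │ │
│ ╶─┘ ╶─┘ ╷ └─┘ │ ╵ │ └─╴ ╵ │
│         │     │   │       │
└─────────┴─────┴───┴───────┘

Using BFS/flood-fill to find all reachable cells from A:
Maze size: 12 × 14 = 168 total cells
35 cell(s) are walled off and cannot be reached from A.
Reachable cells: 133

Reachable region (· marks reachable cells):

┌─────┬───────┬─┬─────┬─────┐
│A · ·│· · · ·│ │     │     │
│ ╷ ╶─┤ ╶───┐ │ ╵ ┌─╴ │ ╷ ╶─┤
│·│· ·│· · ·│·│   │   │ │   │
├─┴─┐ ├───╴ │ │ ╶─┤ ┌─┘ ├─╴ │
│· ·│·│· · ·│·│   │ │   │   │
│ ╷ ╵ │ ╶───┤ └─┬─┘ │ ┌─┤ ╶─┤
│·│· ·│· · ·│· ·│   │ │ │   │
│ ├───┴───┐ ├─┐ │ ╶─┘ ╵ └─┐ │
│·│· · · ·│·│·│·│         │ │
│ ╵ ┌─╴ ┌─┘ │ │ ├───────┐ ├─┤
│· ·│· ·│· ·│·│·│· · · ·│ │·│
├───┘ ╷ │ ┌─┘ │ ╵ ┌───╴ │ │ │
│· · ·│·│·│· ·│· ·│· · ·│ │·│
│ ┌───┴─┤ └─┐ └───┴─┬───┴─┘ │
│·│· · ·│· ·│· · · ·│· · · ·│
│ │ ╶─┐ └─┐ │ ╷ ╶───┘ ╷ ╶─┐ │
│·│· ·│· ·│·│·│· · · ·│· ·│·│
│ └─┐ └─┐ ╵ │ ├───┬───┴─┐ └─┤
│· ·│· ·│· ·│·│· ·│· · ·│· ·│
├─╴ ├─╴ ├───┤ │ ╷ │ ┌─┐ └─┐ │
│· ·│· ·│· ·│·│·│·│·│·│· ·│·│
│ ╶─┘ ╶─┘ ╷ └─┘ │ ╵ │ └─╴ ╵ │
│· · · · ·│· · ·│· ·│· · · ·│
└─────────┴─────┴───┴───────┘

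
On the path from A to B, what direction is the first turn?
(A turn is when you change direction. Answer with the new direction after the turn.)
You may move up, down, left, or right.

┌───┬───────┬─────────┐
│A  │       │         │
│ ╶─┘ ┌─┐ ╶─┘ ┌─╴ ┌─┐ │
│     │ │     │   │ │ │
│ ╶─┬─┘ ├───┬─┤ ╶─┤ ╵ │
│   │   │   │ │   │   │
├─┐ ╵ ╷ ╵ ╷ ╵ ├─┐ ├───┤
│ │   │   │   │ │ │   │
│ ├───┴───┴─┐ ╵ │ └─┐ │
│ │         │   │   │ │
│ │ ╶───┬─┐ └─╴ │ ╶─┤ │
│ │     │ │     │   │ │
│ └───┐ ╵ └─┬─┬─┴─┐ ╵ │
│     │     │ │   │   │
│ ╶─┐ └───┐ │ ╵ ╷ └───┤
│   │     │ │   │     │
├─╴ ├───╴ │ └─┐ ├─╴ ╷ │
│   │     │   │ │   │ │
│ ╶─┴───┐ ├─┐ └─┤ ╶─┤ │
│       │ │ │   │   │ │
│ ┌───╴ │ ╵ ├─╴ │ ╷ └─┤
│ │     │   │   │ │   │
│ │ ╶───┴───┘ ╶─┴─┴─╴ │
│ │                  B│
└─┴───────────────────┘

Directions: down, down, right, down, right, up, right, down, right, up, right, down, right, down, right, down, left, left, up, left, left, left, left, down, right, right, down, right, right, down, down, right, down, right, down, left, down, right, right, right, right
First turn direction: right

Solution:

┌───┬───────┬─────────┐
│A  │       │         │
│ ╶─┘ ┌─┐ ╶─┘ ┌─╴ ┌─┐ │
│↓    │ │     │   │ │ │
│ ╶─┬─┘ ├───┬─┤ ╶─┤ ╵ │
│↳ ↓│↱ ↓│↱ ↓│ │   │   │
├─┐ ╵ ╷ ╵ ╷ ╵ ├─┐ ├───┤
│ │↳ ↑│↳ ↑│↳ ↓│ │ │   │
│ ├───┴───┴─┐ ╵ │ └─┐ │
│ │↓ ← ← ← ↰│↳ ↓│   │ │
│ │ ╶───┬─┐ └─╴ │ ╶─┤ │
│ │↳ → ↓│ │↑ ← ↲│   │ │
│ └───┐ ╵ └─┬─┬─┴─┐ ╵ │
│     │↳ → ↓│ │   │   │
│ ╶─┐ └───┐ │ ╵ ╷ └───┤
│   │     │↓│   │     │
├─╴ ├───╴ │ └─┐ ├─╴ ╷ │
│   │     │↳ ↓│ │   │ │
│ ╶─┴───┐ ├─┐ └─┤ ╶─┤ │
│       │ │ │↳ ↓│   │ │
│ ┌───╴ │ ╵ ├─╴ │ ╷ └─┤
│ │     │   │↓ ↲│ │   │
│ │ ╶───┴───┘ ╶─┴─┴─╴ │
│ │          ↳ → → → B│
└─┴───────────────────┘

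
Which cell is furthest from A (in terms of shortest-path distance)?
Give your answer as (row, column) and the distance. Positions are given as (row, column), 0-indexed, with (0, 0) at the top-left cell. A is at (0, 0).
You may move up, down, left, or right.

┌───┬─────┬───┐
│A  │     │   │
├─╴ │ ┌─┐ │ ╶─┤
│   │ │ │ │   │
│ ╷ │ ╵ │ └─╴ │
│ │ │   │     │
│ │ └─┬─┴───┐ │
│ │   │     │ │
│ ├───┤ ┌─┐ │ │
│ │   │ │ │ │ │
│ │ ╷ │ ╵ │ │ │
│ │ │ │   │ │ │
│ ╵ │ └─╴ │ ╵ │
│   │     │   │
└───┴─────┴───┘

Computing BFS distances from A to all cells:
Furthest cell: (1, 3)
Distance: 40 steps

Path from A to the furthest cell:

┌───┬─────┬───┐
│A ↓│↓ ← ↰│   │
├─╴ │ ┌─┐ │ ╶─┤
│↓ ↲│↓│B│↑│   │
│ ╷ │ ╵ │ └─╴ │
│↓│ │↳ ↑│↑ ← ↰│
│ │ └─┬─┴───┐ │
│↓│   │↱ → ↓│↑│
│ ├───┤ ┌─┐ │ │
│↓│↱ ↓│↑│ │↓│↑│
│ │ ╷ │ ╵ │ │ │
│↓│↑│↓│↑ ↰│↓│↑│
│ ╵ │ └─╴ │ ╵ │
│↳ ↑│↳ → ↑│↳ ↑│
└───┴─────┴───┘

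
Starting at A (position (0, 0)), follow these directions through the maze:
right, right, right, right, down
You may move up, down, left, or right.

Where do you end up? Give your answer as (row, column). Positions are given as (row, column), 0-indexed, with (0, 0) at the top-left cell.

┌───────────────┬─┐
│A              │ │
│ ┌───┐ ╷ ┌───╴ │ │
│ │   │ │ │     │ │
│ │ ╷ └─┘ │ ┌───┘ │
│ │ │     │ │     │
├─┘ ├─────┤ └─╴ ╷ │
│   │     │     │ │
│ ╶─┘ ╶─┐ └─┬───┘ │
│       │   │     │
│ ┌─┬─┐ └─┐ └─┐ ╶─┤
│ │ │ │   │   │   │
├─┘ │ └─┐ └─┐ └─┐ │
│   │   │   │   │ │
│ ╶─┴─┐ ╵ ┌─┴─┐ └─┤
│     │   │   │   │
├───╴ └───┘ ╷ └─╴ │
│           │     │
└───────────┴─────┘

Following directions step by step:
Start: (0, 0)
  right: (0, 0) → (0, 1)
  right: (0, 1) → (0, 2)
  right: (0, 2) → (0, 3)
  right: (0, 3) → (0, 4)
  down: (0, 4) → (1, 4)
Final position: (1, 4)

Path taken:

┌───────────────┬─┐
│A → → → ↓      │ │
│ ┌───┐ ╷ ┌───╴ │ │
│ │   │ │B│     │ │
│ │ ╷ └─┘ │ ┌───┘ │
│ │ │     │ │     │
├─┘ ├─────┤ └─╴ ╷ │
│   │     │     │ │
│ ╶─┘ ╶─┐ └─┬───┘ │
│       │   │     │
│ ┌─┬─┐ └─┐ └─┐ ╶─┤
│ │ │ │   │   │   │
├─┘ │ └─┐ └─┐ └─┐ │
│   │   │   │   │ │
│ ╶─┴─┐ ╵ ┌─┴─┐ └─┤
│     │   │   │   │
├───╴ └───┘ ╷ └─╴ │
│           │     │
└───────────┴─────┘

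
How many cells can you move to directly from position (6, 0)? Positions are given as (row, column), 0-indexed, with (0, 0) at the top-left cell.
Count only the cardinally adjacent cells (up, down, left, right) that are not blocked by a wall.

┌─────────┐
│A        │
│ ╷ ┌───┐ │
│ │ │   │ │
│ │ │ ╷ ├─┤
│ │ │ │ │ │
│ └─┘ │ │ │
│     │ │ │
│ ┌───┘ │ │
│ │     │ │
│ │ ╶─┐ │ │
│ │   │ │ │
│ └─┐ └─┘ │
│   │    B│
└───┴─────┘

Checking passable neighbors of (6, 0):
Neighbors: (5, 0), (6, 1)
Count: 2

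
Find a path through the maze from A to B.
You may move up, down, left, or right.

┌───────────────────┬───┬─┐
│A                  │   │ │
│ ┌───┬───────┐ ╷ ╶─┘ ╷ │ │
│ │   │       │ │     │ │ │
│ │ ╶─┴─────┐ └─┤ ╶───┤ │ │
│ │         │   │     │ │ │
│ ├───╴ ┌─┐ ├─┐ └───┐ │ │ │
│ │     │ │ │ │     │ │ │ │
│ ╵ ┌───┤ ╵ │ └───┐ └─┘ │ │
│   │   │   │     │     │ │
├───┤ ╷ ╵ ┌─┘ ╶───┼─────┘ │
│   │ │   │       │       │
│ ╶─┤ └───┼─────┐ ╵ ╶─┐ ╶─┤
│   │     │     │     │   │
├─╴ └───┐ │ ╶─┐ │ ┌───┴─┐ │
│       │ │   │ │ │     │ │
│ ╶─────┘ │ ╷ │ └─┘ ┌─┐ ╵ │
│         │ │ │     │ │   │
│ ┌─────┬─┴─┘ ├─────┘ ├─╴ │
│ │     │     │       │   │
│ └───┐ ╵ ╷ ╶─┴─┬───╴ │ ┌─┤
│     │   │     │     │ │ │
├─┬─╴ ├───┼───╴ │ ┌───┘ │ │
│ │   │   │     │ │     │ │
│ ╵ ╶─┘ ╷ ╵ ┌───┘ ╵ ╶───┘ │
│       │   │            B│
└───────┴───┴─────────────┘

Finding the shortest path through the maze:
Path length: 74 steps
Directions: down → down → down → down → right → up → right → right → up → right → right → down → down → left → down → left → up → left → down → down → right → right → down → down → left → left → left → left → down → down → right → right → down → left → down → right → right → up → right → down → right → up → right → right → up → left → left → up → right → up → up → left → up → right → right → down → down → right → right → up → right → right → down → right → down → left → down → down → left → left → down → right → right → right

Solution:

┌───────────────────┬───┬─┐
│A                  │   │ │
│ ┌───┬───────┐ ╷ ╶─┘ ╷ │ │
│↓│   │       │ │     │ │ │
│ │ ╶─┴─────┐ └─┤ ╶───┤ │ │
│↓│    ↱ → ↓│   │     │ │ │
│ ├───╴ ┌─┐ ├─┐ └───┐ │ │ │
│↓│↱ → ↑│ │↓│ │     │ │ │ │
│ ╵ ┌───┤ ╵ │ └───┐ └─┘ │ │
│↳ ↑│↓ ↰│↓ ↲│     │     │ │
├───┤ ╷ ╵ ┌─┘ ╶───┼─────┘ │
│   │↓│↑ ↲│       │       │
│ ╶─┤ └───┼─────┐ ╵ ╶─┐ ╶─┤
│   │↳ → ↓│↱ → ↓│     │   │
├─╴ └───┐ │ ╶─┐ │ ┌───┴─┐ │
│       │↓│↑ ↰│↓│ │↱ → ↓│ │
│ ╶─────┘ │ ╷ │ └─┘ ┌─┐ ╵ │
│↓ ← ← ← ↲│ │↑│↳ → ↑│ │↳ ↓│
│ ┌─────┬─┴─┘ ├─────┘ ├─╴ │
│↓│     │  ↱ ↑│       │↓ ↲│
│ └───┐ ╵ ╷ ╶─┴─┬───╴ │ ┌─┤
│↳ → ↓│   │↑ ← ↰│     │↓│ │
├─┬─╴ ├───┼───╴ │ ┌───┘ │ │
│ │↓ ↲│↱ ↓│↱ → ↑│ │↓ ← ↲│ │
│ ╵ ╶─┘ ╷ ╵ ┌───┘ ╵ ╶───┘ │
│  ↳ → ↑│↳ ↑│      ↳ → → B│
└───────┴───┴─────────────┘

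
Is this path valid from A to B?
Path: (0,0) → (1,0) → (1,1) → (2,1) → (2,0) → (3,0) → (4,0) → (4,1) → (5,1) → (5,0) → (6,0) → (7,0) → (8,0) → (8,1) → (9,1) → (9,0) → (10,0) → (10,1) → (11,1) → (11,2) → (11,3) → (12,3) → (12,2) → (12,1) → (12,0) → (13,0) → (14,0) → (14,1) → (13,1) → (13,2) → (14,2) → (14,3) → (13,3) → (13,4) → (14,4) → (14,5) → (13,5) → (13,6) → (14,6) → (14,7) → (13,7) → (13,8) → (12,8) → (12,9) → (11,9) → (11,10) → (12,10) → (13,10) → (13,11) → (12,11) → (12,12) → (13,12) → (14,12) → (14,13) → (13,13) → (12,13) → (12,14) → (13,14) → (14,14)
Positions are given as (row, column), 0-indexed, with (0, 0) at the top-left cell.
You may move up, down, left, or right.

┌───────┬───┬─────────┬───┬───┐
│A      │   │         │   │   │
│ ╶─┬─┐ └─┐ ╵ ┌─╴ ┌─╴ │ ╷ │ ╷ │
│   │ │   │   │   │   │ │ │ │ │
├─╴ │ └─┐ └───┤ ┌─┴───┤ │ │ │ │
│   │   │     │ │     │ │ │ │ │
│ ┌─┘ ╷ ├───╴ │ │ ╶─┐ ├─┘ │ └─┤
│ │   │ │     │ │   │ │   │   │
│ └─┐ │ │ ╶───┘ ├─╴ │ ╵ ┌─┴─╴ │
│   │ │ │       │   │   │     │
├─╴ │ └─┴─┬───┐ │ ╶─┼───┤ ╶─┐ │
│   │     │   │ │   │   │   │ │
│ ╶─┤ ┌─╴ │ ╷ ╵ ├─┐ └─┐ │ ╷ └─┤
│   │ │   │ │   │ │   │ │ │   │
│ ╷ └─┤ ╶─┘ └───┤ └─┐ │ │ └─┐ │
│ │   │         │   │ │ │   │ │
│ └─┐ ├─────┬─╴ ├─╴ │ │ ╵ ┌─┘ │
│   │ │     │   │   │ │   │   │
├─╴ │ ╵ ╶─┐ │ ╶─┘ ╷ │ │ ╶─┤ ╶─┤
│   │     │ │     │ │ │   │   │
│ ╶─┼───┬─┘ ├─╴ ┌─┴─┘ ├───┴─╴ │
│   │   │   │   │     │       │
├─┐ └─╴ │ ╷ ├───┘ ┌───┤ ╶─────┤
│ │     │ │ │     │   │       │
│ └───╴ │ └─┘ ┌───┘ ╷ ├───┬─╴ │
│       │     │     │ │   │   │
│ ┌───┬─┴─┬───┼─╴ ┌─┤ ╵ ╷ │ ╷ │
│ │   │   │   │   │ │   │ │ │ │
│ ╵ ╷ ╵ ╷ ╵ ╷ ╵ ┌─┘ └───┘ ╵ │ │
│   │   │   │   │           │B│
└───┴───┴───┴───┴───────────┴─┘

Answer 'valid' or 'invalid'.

Checking path validity:
Result: All consecutive moves are passable.

valid

Correct solution:

┌───────┬───┬─────────┬───┬───┐
│A      │   │         │   │   │
│ ╶─┬─┐ └─┐ ╵ ┌─╴ ┌─╴ │ ╷ │ ╷ │
│↳ ↓│ │   │   │   │   │ │ │ │ │
├─╴ │ └─┐ └───┤ ┌─┴───┤ │ │ │ │
│↓ ↲│   │     │ │     │ │ │ │ │
│ ┌─┘ ╷ ├───╴ │ │ ╶─┐ ├─┘ │ └─┤
│↓│   │ │     │ │   │ │   │   │
│ └─┐ │ │ ╶───┘ ├─╴ │ ╵ ┌─┴─╴ │
│↳ ↓│ │ │       │   │   │     │
├─╴ │ └─┴─┬───┐ │ ╶─┼───┤ ╶─┐ │
│↓ ↲│     │   │ │   │   │   │ │
│ ╶─┤ ┌─╴ │ ╷ ╵ ├─┐ └─┐ │ ╷ └─┤
│↓  │ │   │ │   │ │   │ │ │   │
│ ╷ └─┤ ╶─┘ └───┤ └─┐ │ │ └─┐ │
│↓│   │         │   │ │ │   │ │
│ └─┐ ├─────┬─╴ ├─╴ │ │ ╵ ┌─┘ │
│↳ ↓│ │     │   │   │ │   │   │
├─╴ │ ╵ ╶─┐ │ ╶─┘ ╷ │ │ ╶─┤ ╶─┤
│↓ ↲│     │ │     │ │ │   │   │
│ ╶─┼───┬─┘ ├─╴ ┌─┴─┘ ├───┴─╴ │
│↳ ↓│   │   │   │     │       │
├─┐ └─╴ │ ╷ ├───┘ ┌───┤ ╶─────┤
│ │↳ → ↓│ │ │     │↱ ↓│       │
│ └───╴ │ └─┘ ┌───┘ ╷ ├───┬─╴ │
│↓ ← ← ↲│     │  ↱ ↑│↓│↱ ↓│↱ ↓│
│ ┌───┬─┴─┬───┼─╴ ┌─┤ ╵ ╷ │ ╷ │
│↓│↱ ↓│↱ ↓│↱ ↓│↱ ↑│ │↳ ↑│↓│↑│↓│
│ ╵ ╷ ╵ ╷ ╵ ╷ ╵ ┌─┘ └───┘ ╵ │ │
│↳ ↑│↳ ↑│↳ ↑│↳ ↑│        ↳ ↑│B│
└───┴───┴───┴───┴───────────┴─┘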